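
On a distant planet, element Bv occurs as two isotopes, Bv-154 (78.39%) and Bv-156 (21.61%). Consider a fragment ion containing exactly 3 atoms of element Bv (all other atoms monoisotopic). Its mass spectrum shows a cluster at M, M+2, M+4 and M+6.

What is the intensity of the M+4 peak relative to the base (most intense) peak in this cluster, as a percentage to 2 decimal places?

22.80%

Binomial terms of (0.7839 + 0.2161)^3: M 0.4817, M+2 0.3984, M+4 0.1098, M+6 0.0101 → M is the base peak.
P(M) = C(3,0) × 0.7839^3 × 0.2161^0 = 1 × 0.48170593 × 1.0000 = 0.481706 (base)
P(M+4) = C(3,2) × 0.7839^1 × 0.2161^2 = 3 × 0.7839 × 0.04669921 = 0.109823
Relative intensity = 0.109823 / 0.481706 × 100 = 22.80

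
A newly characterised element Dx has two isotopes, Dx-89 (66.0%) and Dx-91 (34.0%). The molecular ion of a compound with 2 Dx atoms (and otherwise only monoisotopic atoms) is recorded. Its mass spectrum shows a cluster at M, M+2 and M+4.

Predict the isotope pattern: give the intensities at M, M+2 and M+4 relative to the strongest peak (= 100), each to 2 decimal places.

97.06 : 100.00 : 25.76

Each Dx atom is independently Dx-89 (p = 0.660) or Dx-91 (q = 0.340); the cluster is the binomial expansion (p + q)^2.
P(M) = 0.660^2 = 0.435600
P(M+2) = 2 × 0.660^1 × 0.340^1 = 0.448800
P(M+4) = 0.340^2 = 0.115600
The M+2 peak is largest (0.448800); scaling to 100 gives 97.06 : 100.00 : 25.76.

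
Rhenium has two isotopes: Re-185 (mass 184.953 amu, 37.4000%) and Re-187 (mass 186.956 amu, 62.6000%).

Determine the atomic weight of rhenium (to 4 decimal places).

186.2069 amu

The abundance-weighted mean is 0.374000 × 184.953 + 0.626000 × 186.956
= 69.17242 + 117.03446 = 186.20688 amu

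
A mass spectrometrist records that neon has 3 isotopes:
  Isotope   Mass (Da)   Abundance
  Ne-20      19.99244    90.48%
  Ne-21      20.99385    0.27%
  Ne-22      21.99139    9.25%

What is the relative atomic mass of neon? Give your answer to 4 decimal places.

20.1800 Da

Weight each isotope mass by its fractional abundance: 0.9048 × 19.99244 + 0.0027 × 20.99385 + 0.0925 × 21.99139
= 18.089160 + 0.056683 + 2.034204 = 20.180047 Da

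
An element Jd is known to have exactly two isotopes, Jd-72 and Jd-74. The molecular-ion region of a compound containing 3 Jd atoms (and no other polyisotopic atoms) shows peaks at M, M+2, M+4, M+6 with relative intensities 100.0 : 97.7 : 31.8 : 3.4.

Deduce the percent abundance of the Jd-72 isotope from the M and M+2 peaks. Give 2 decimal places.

75.43%

If p is the fraction of Jd that is Jd-72, then I(M+2)/I(M) = [C(3,1)·p^2·(1−p)] / p^3 = 3·(1−p)/p = 97.7/100.0 = 0.9770
(1−p)/p = 0.9770/3 = 0.3257  ⇒  p = 1/(1 + 0.3257) = 0.7543
Jd-72: 75.43%, Jd-74: 24.57%.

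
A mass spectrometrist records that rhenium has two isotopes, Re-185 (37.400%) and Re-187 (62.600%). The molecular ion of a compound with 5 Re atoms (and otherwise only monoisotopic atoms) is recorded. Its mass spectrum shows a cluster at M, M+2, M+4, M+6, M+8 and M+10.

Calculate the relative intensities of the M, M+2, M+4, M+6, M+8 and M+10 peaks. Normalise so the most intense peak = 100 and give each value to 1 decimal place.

2.1 : 17.8 : 59.7 : 100.0 : 83.7 : 28.0

Each Re atom is independently Re-185 (p = 0.37400) or Re-187 (q = 0.62600); the cluster is the binomial expansion (p + q)^5.
P(M) = 0.37400^5 = 0.007317
P(M+2) = 5 × 0.37400^4 × 0.62600^1 = 0.061239
P(M+4) = 10 × 0.37400^3 × 0.62600^2 = 0.205005
P(M+6) = 10 × 0.37400^2 × 0.62600^3 = 0.343136
P(M+8) = 5 × 0.37400^1 × 0.62600^4 = 0.287170
P(M+10) = 0.62600^5 = 0.096133
The M+6 peak is largest (0.343136); scaling to 100 gives 2.1 : 17.8 : 59.7 : 100.0 : 83.7 : 28.0.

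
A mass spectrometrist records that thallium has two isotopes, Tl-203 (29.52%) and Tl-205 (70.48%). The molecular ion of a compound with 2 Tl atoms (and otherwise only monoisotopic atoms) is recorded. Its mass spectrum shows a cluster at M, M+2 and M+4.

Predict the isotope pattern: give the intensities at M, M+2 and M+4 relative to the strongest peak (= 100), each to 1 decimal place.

17.5 : 83.8 : 100.0

Each Tl atom is independently Tl-203 (p = 0.2952) or Tl-205 (q = 0.7048); the cluster is the binomial expansion (p + q)^2.
P(M) = 0.2952^2 = 0.087143
P(M+2) = 2 × 0.2952^1 × 0.7048^1 = 0.416114
P(M+4) = 0.7048^2 = 0.496743
The M+4 peak is largest (0.496743); scaling to 100 gives 17.5 : 83.8 : 100.0.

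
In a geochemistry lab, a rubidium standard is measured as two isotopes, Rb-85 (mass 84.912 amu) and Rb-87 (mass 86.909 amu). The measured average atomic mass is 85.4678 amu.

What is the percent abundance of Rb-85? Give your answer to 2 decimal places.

Let x be the fractional abundance of Rb-85; then Rb-87 has abundance 1 − x.
84.912·x + 86.909·(1 − x) = 85.4678
(84.912 − 86.909)·x = 85.4678 − 86.909
x = -1.4412 / -1.997 = 0.72168 → 72.17% Rb-85, 27.83% Rb-87.

72.17%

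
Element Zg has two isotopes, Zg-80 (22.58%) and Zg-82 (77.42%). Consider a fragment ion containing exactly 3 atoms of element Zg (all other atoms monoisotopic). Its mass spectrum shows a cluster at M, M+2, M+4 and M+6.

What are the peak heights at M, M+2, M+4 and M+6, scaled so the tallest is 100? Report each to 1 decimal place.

2.5 : 25.5 : 87.5 : 100.0

The 3 Zg atoms are independent, so intensities follow the terms of (0.2258 + 0.7742)^3.
P(M) = 0.2258^3 = 0.011513
P(M+2) = 3 × 0.2258^2 × 0.7742^1 = 0.118419
P(M+4) = 3 × 0.2258^1 × 0.7742^2 = 0.406024
P(M+6) = 0.7742^3 = 0.464044
The M+6 peak is largest (0.464044); scaling to 100 gives 2.5 : 25.5 : 87.5 : 100.0.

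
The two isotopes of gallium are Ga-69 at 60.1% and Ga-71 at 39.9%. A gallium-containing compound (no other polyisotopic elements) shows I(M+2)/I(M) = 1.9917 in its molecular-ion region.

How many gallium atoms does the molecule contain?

3

The M+2/M ratio from n Ga atoms is n · q/p = n · 0.399/0.601.
n = 1.9917 × 0.601/0.399 = 3.00 ≈ 3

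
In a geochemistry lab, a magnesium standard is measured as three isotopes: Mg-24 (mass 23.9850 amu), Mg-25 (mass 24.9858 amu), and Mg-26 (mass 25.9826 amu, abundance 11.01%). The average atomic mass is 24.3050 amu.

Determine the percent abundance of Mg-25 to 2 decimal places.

10.00%

Let x and y be the fractions of Mg-24 and Mg-25. Then x + y = 1 − 0.1101 = 0.8899 and 23.9850x + 24.9858y = 24.3050 − 0.1101×25.9826 = 21.44431574.
Substituting: 23.9850x + 24.9858(0.8899 − x) = 21.44431574
(23.9850 − 24.9858)x = -0.79054768  ⇒  x = 0.78992, y = 0.09998
Mg-24: 78.99%, Mg-25: 10.00%.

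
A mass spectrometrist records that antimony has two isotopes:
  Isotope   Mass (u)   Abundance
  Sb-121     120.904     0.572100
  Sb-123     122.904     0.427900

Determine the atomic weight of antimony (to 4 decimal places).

121.7598 u

Ar = Σ fᵢ·mᵢ = 0.572100 × 120.904 + 0.427900 × 122.904
= 69.16918 + 52.59062 = 121.75980 u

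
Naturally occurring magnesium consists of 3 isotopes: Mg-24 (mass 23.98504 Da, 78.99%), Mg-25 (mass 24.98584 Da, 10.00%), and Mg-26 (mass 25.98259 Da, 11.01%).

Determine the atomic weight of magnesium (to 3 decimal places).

24.305 Da

Average mass = Σ (abundance × isotope mass) = 0.7899 × 23.98504 + 0.1000 × 24.98584 + 0.1101 × 25.98259
= 18.945783 + 2.498584 + 2.860683 = 24.305050 Da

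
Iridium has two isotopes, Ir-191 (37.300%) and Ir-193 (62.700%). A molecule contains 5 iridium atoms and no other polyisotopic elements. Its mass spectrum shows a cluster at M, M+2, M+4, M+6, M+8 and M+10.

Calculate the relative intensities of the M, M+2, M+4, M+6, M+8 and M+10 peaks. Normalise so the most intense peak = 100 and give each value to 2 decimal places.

2.11 : 17.70 : 59.49 : 100.00 : 84.05 : 28.26

Each Ir atom is independently Ir-191 (p = 0.37300) or Ir-193 (q = 0.62700); the cluster is the binomial expansion (p + q)^5.
P(M) = 0.37300^5 = 0.007220
P(M+2) = 5 × 0.37300^4 × 0.62700^1 = 0.060684
P(M+4) = 10 × 0.37300^3 × 0.62700^2 = 0.204015
P(M+6) = 10 × 0.37300^2 × 0.62700^3 = 0.342942
P(M+8) = 5 × 0.37300^1 × 0.62700^4 = 0.288237
P(M+10) = 0.62700^5 = 0.096903
The M+6 peak is largest (0.342942); scaling to 100 gives 2.11 : 17.70 : 59.49 : 100.00 : 84.05 : 28.26.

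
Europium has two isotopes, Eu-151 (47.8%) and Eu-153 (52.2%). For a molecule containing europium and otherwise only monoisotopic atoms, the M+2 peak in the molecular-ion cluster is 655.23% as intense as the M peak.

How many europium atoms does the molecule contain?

6

The M+2/M ratio from n Eu atoms is n · q/p = n · 0.522/0.478.
n = 6.5523 × 0.478/0.522 = 6.00 ≈ 6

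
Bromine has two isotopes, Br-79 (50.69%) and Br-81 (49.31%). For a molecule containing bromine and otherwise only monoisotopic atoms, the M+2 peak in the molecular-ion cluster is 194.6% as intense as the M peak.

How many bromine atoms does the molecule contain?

2

The M+2/M ratio from n Br atoms is n · q/p = n · 0.4931/0.5069.
n = 1.946 × 0.5069/0.4931 = 2.00 ≈ 2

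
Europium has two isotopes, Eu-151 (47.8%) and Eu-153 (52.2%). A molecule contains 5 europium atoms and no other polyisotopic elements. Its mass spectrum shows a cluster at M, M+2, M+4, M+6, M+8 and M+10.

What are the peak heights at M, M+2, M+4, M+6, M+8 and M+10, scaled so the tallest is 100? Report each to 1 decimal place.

Expanding (0.478 + 0.522)^5:
P(M) = 0.478^5 = 0.024954
P(M+2) = 5 × 0.478^4 × 0.522^1 = 0.136255
P(M+4) = 10 × 0.478^3 × 0.522^2 = 0.297594
P(M+6) = 10 × 0.478^2 × 0.522^3 = 0.324988
P(M+8) = 5 × 0.478^1 × 0.522^4 = 0.177452
P(M+10) = 0.522^5 = 0.038757
The M+6 peak is largest (0.324988); scaling to 100 gives 7.7 : 41.9 : 91.6 : 100.0 : 54.6 : 11.9.

7.7 : 41.9 : 91.6 : 100.0 : 54.6 : 11.9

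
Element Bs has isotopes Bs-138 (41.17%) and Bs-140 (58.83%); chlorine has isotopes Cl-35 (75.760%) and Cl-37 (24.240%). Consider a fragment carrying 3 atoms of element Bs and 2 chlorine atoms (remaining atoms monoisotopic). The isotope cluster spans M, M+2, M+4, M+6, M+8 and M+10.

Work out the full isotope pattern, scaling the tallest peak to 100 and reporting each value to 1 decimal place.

11.1 : 54.9 : 100.0 : 81.1 : 27.8 : 3.3

Element Bs pattern (n=3): 0.06978187 : 0.29914506 : 0.42746427 : 0.2036088
Chlorine pattern (n=2): 0.57395776 : 0.36728448 : 0.05875776
Convolve the two distributions (both contribute in 2-u steps):
  M: 0.06978187×0.57395776 = 0.040052
  M+2: 0.06978187×0.36728448 + 0.29914506×0.57395776 = 0.197326
  M+4: 0.06978187×0.05875776 + 0.29914506×0.36728448 + 0.42746427×0.57395776 = 0.359318
  M+6: 0.29914506×0.05875776 + 0.42746427×0.36728448 + 0.2036088×0.57395776 = 0.291441
  M+8: 0.42746427×0.05875776 + 0.2036088×0.36728448 = 0.099899
  M+10: 0.2036088×0.05875776 = 0.011964
Scale to base peak (0.359318) = 100: 11.1 : 54.9 : 100.0 : 81.1 : 27.8 : 3.3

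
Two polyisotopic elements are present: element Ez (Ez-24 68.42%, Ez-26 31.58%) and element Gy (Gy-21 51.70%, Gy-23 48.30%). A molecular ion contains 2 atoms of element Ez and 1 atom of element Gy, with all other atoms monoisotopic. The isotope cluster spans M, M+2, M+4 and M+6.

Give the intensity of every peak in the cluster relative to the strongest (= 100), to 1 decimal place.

Element Ez pattern (n=2): 0.46812964 : 0.43214072 : 0.09972964
Element Gy pattern (n=1): 0.5170 : 0.4830
Convolve the two distributions (both contribute in 2-u steps):
  M: 0.46812964×0.5170 = 0.242023
  M+2: 0.46812964×0.4830 + 0.43214072×0.5170 = 0.449523
  M+4: 0.43214072×0.4830 + 0.09972964×0.5170 = 0.260284
  M+6: 0.09972964×0.4830 = 0.048169
Scale to base peak (0.449523) = 100: 53.8 : 100.0 : 57.9 : 10.7

53.8 : 100.0 : 57.9 : 10.7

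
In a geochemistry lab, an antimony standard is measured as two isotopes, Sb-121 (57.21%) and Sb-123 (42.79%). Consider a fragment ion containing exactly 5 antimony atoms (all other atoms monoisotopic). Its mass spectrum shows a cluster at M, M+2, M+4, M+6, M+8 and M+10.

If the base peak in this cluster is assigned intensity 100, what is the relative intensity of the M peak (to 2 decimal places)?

17.88

(0.5721 + 0.4279)^5 gives M 0.0613, M+2 0.2292, M+4 0.3428, M+6 0.2564, M+8 0.0959, M+10 0.0143; the largest is M+4.
P(M+4) = C(5,2) × 0.5721^3 × 0.4279^2 = 10 × 0.18724742 × 0.18309841 = 0.342847 (base)
P(M) = C(5,0) × 0.5721^5 × 0.4279^0 = 1 × 0.06128578 × 1.0000 = 0.061286
Relative intensity = 0.061286 / 0.342847 × 100 = 17.88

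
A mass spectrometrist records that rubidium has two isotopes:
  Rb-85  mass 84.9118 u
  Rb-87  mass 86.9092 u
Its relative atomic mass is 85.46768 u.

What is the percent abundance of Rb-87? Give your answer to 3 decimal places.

With x = fraction of Rb-85 (so Rb-87 is 1 − x):
84.9118·x + 86.9092·(1 − x) = 85.46768
(84.9118 − 86.9092)·x = 85.46768 − 86.9092
x = -1.44152 / -1.9974 = 0.72170 → 72.170% Rb-85, 27.830% Rb-87.

27.830%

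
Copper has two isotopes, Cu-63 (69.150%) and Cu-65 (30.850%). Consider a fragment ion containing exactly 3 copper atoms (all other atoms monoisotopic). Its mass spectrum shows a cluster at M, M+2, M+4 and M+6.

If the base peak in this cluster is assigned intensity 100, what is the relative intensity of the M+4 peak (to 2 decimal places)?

Binomial terms of (0.69150 + 0.30850)^3: M 0.3307, M+2 0.4425, M+4 0.1974, M+6 0.0294 → M+2 is the base peak.
P(M+2) = C(3,1) × 0.69150^2 × 0.30850^1 = 3 × 0.47817225 × 0.3085 = 0.442548 (base)
P(M+4) = C(3,2) × 0.69150^1 × 0.30850^2 = 3 × 0.6915 × 0.09517225 = 0.197435
Relative intensity = 0.197435 / 0.442548 × 100 = 44.61

44.61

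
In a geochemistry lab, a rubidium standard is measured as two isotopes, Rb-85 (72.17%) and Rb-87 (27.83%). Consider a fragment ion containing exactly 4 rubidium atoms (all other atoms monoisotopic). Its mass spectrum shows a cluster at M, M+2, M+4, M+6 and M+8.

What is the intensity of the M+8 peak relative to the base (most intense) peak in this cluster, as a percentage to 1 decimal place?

(0.7217 + 0.2783)^4 gives M 0.2713, M+2 0.4184, M+4 0.2420, M+6 0.0622, M+8 0.0060; the largest is M+2.
P(M+2) = C(4,1) × 0.7217^3 × 0.2783^1 = 4 × 0.37589809 × 0.2783 = 0.418450 (base)
P(M+8) = C(4,4) × 0.7217^0 × 0.2783^4 = 1 × 1.0000 × 0.00599864 = 0.005999
Relative intensity = 0.005999 / 0.418450 × 100 = 1.4

1.4%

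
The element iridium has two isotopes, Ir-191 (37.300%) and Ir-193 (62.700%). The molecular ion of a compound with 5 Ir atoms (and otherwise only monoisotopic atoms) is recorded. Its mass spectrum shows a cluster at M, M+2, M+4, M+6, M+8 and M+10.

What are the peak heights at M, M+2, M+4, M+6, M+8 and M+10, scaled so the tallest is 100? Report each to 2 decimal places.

2.11 : 17.70 : 59.49 : 100.00 : 84.05 : 28.26

Expanding (0.37300 + 0.62700)^5:
P(M) = 0.37300^5 = 0.007220
P(M+2) = 5 × 0.37300^4 × 0.62700^1 = 0.060684
P(M+4) = 10 × 0.37300^3 × 0.62700^2 = 0.204015
P(M+6) = 10 × 0.37300^2 × 0.62700^3 = 0.342942
P(M+8) = 5 × 0.37300^1 × 0.62700^4 = 0.288237
P(M+10) = 0.62700^5 = 0.096903
The M+6 peak is largest (0.342942); scaling to 100 gives 2.11 : 17.70 : 59.49 : 100.00 : 84.05 : 28.26.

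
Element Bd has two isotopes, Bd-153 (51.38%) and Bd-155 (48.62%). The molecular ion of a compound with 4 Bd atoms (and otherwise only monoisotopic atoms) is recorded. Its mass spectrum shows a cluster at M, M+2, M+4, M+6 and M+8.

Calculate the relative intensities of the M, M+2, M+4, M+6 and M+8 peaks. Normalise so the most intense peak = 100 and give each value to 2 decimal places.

18.61 : 70.45 : 100.00 : 63.09 : 14.92

Each Bd atom is independently Bd-153 (p = 0.5138) or Bd-155 (q = 0.4862); the cluster is the binomial expansion (p + q)^4.
P(M) = 0.5138^4 = 0.069691
P(M+2) = 4 × 0.5138^3 × 0.4862^1 = 0.263789
P(M+4) = 6 × 0.5138^2 × 0.4862^2 = 0.374429
P(M+6) = 4 × 0.5138^1 × 0.4862^3 = 0.236210
P(M+8) = 0.4862^4 = 0.055880
The M+4 peak is largest (0.374429); scaling to 100 gives 18.61 : 70.45 : 100.00 : 63.09 : 14.92.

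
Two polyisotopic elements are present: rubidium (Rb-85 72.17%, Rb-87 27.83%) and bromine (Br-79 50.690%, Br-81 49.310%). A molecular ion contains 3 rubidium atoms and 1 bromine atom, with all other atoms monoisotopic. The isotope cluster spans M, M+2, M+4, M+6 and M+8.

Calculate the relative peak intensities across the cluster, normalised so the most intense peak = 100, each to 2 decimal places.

46.96 : 100.00 : 73.79 : 23.07 : 2.62

Rubidium pattern (n=3): 0.37589809 : 0.43485841 : 0.16768892 : 0.02155458
Bromine pattern (n=1): 0.5069 : 0.4931
Convolve the two distributions (both contribute in 2-u steps):
  M: 0.37589809×0.5069 = 0.190543
  M+2: 0.37589809×0.4931 + 0.43485841×0.5069 = 0.405785
  M+4: 0.43485841×0.4931 + 0.16768892×0.5069 = 0.299430
  M+6: 0.16768892×0.4931 + 0.02155458×0.5069 = 0.093613
  M+8: 0.02155458×0.4931 = 0.010629
Scale to base peak (0.405785) = 100: 46.96 : 100.00 : 73.79 : 23.07 : 2.62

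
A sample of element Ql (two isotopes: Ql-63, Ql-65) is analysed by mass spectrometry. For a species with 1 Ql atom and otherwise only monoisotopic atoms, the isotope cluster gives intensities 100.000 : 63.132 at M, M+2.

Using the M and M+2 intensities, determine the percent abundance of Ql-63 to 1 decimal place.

61.3%

Let p = fractional abundance of Ql-63. I(M+2)/I(M) = [C(1,1)·p^0·(1−p)] / p^1 = 1·(1−p)/p = 63.132/100.000 = 0.6313
(1−p)/p = 0.6313/1 = 0.6313  ⇒  p = 1/(1 + 0.6313) = 0.6130
Ql-63: 61.3%, Ql-65: 38.7%.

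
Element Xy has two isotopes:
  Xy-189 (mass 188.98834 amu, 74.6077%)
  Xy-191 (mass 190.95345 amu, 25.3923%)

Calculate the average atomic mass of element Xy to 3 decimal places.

Weight each isotope mass by its fractional abundance: 0.746077 × 188.98834 + 0.253923 × 190.95345
= 140.999854 + 48.487473 = 189.487327 amu

189.487 amu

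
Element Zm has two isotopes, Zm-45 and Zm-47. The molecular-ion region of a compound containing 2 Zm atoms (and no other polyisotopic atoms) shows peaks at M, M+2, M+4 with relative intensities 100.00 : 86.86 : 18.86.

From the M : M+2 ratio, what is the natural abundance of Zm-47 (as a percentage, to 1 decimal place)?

30.3%

If p is the fraction of Zm that is Zm-45, then I(M+2)/I(M) = [C(2,1)·p^1·(1−p)] / p^2 = 2·(1−p)/p = 86.86/100.00 = 0.8686
(1−p)/p = 0.8686/2 = 0.4343  ⇒  p = 1/(1 + 0.4343) = 0.6972
Zm-45: 69.7%, Zm-47: 30.3%.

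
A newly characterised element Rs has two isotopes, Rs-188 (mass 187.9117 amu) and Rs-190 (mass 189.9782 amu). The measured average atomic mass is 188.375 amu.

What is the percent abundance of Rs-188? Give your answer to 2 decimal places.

With x = fraction of Rs-188 (so Rs-190 is 1 − x):
187.9117·x + 189.9782·(1 − x) = 188.375
(187.9117 − 189.9782)·x = 188.375 − 189.9782
x = -1.6032 / -2.0665 = 0.77580 → 77.58% Rs-188, 22.42% Rs-190.

77.58%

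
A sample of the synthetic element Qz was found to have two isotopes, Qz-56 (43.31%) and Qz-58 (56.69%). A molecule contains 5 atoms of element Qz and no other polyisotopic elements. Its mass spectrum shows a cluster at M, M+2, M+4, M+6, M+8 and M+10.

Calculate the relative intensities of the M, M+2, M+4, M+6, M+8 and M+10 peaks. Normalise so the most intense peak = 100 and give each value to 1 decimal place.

The 5 Qz atoms are independent, so intensities follow the terms of (0.4331 + 0.5669)^5.
P(M) = 0.4331^5 = 0.015238
P(M+2) = 5 × 0.4331^4 × 0.5669^1 = 0.099731
P(M+4) = 10 × 0.4331^3 × 0.5669^2 = 0.261082
P(M+6) = 10 × 0.4331^2 × 0.5669^3 = 0.341740
P(M+8) = 5 × 0.4331^1 × 0.5669^4 = 0.223658
P(M+10) = 0.5669^5 = 0.058551
The M+6 peak is largest (0.341740); scaling to 100 gives 4.5 : 29.2 : 76.4 : 100.0 : 65.4 : 17.1.

4.5 : 29.2 : 76.4 : 100.0 : 65.4 : 17.1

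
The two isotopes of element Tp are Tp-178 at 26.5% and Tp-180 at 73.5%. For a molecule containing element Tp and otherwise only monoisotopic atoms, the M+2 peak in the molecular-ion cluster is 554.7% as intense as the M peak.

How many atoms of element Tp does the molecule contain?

2

The M+2/M ratio from n Tp atoms is n · q/p = n · 0.735/0.265.
n = 5.547 × 0.265/0.735 = 2.00 ≈ 2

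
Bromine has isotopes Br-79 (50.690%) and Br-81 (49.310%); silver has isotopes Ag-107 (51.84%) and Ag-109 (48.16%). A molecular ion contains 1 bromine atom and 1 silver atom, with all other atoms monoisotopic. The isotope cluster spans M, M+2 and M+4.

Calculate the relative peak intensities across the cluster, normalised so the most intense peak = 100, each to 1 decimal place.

52.6 : 100.0 : 47.5

Bromine pattern (n=1): 0.5069 : 0.4931
Silver pattern (n=1): 0.5184 : 0.4816
Convolve the two distributions (both contribute in 2-u steps):
  M: 0.5069×0.5184 = 0.262777
  M+2: 0.5069×0.4816 + 0.4931×0.5184 = 0.499746
  M+4: 0.4931×0.4816 = 0.237477
Scale to base peak (0.499746) = 100: 52.6 : 100.0 : 47.5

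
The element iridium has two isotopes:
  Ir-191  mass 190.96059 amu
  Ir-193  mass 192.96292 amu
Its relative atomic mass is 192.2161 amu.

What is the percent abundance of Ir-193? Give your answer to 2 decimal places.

62.70%

Let x be the fractional abundance of Ir-191; then Ir-193 has abundance 1 − x.
190.96059·x + 192.96292·(1 − x) = 192.2161
(190.96059 − 192.96292)·x = 192.2161 − 192.96292
x = -0.74682 / -2.00233 = 0.37298 → 37.30% Ir-191, 62.70% Ir-193.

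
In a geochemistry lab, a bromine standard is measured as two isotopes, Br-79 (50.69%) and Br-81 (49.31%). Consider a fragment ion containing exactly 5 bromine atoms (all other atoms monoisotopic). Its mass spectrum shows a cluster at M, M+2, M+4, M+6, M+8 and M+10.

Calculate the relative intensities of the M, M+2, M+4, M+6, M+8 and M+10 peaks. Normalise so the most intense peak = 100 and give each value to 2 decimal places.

Expanding (0.5069 + 0.4931)^5:
P(M) = 0.5069^5 = 0.033467
P(M+2) = 5 × 0.5069^4 × 0.4931^1 = 0.162777
P(M+4) = 10 × 0.5069^3 × 0.4931^2 = 0.316692
P(M+6) = 10 × 0.5069^2 × 0.4931^3 = 0.308070
P(M+8) = 5 × 0.5069^1 × 0.4931^4 = 0.149842
P(M+10) = 0.4931^5 = 0.029152
The M+4 peak is largest (0.316692); scaling to 100 gives 10.57 : 51.40 : 100.00 : 97.28 : 47.31 : 9.21.

10.57 : 51.40 : 100.00 : 97.28 : 47.31 : 9.21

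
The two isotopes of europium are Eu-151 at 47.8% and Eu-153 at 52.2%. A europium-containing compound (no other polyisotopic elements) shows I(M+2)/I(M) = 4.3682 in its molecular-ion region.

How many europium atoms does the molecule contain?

4

For n independent Eu atoms, I(M+2)/I(M) = n · (abundance Eu-153) / (abundance Eu-151) = n · 0.522/0.478.
n = 4.3682 × 0.478/0.522 = 4.00 ≈ 4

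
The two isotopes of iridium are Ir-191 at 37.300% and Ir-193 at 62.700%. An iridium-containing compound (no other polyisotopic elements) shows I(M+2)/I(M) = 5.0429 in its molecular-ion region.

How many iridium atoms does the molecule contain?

With n Ir atoms, P(M+2)/P(M) = C(n,1)·p^(n−1)q / p^n = n·q/p = n · 0.62700/0.37300.
n = 5.0429 × 0.37300/0.62700 = 3.00 ≈ 3

3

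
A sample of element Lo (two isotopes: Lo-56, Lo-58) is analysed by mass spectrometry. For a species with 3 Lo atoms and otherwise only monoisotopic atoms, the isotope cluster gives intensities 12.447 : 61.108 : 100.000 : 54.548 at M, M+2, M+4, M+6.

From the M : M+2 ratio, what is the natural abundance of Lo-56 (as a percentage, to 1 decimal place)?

Let p = fractional abundance of Lo-56. I(M+2)/I(M) = [C(3,1)·p^2·(1−p)] / p^3 = 3·(1−p)/p = 61.108/12.447 = 4.9095
(1−p)/p = 4.9095/3 = 1.6365  ⇒  p = 1/(1 + 1.6365) = 0.3793
Lo-56: 37.9%, Lo-58: 62.1%.

37.9%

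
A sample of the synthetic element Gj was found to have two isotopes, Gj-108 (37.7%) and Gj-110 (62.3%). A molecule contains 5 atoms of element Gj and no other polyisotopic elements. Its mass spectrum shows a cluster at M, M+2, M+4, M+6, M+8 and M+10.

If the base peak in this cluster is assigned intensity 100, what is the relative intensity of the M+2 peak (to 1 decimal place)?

Term probabilities: M 0.0076, M+2 0.0629, M+4 0.2080, M+6 0.3437, M+8 0.2840, M+10 0.0939. Base peak = M+6.
P(M+6) = C(5,3) × 0.377^2 × 0.623^3 = 10 × 0.142129 × 0.24180437 = 0.343674 (base)
P(M+2) = C(5,1) × 0.377^4 × 0.623^1 = 5 × 0.02020065 × 0.6230 = 0.062925
Relative intensity = 0.062925 / 0.343674 × 100 = 18.3

18.3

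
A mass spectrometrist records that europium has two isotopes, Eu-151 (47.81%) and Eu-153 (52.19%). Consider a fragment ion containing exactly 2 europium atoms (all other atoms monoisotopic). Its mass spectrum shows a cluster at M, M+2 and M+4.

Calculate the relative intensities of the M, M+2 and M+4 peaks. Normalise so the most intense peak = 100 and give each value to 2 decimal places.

The 2 Eu atoms are independent, so intensities follow the terms of (0.4781 + 0.5219)^2.
P(M) = 0.4781^2 = 0.228580
P(M+2) = 2 × 0.4781^1 × 0.5219^1 = 0.499041
P(M+4) = 0.5219^2 = 0.272380
The M+2 peak is largest (0.499041); scaling to 100 gives 45.80 : 100.00 : 54.58.

45.80 : 100.00 : 54.58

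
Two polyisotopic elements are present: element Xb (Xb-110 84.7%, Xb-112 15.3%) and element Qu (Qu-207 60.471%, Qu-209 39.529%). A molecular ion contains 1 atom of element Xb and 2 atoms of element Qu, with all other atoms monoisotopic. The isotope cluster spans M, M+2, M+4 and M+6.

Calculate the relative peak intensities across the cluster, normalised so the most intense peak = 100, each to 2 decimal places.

Element Xb pattern (n=1): 0.8470 : 0.1530
Element Qu pattern (n=2): 0.36567418 : 0.47807163 : 0.15625418
Convolve the two distributions (both contribute in 2-u steps):
  M: 0.8470×0.36567418 = 0.309726
  M+2: 0.8470×0.47807163 + 0.1530×0.36567418 = 0.460875
  M+4: 0.8470×0.15625418 + 0.1530×0.47807163 = 0.205492
  M+6: 0.1530×0.15625418 = 0.023907
Scale to base peak (0.460875) = 100: 67.20 : 100.00 : 44.59 : 5.19

67.20 : 100.00 : 44.59 : 5.19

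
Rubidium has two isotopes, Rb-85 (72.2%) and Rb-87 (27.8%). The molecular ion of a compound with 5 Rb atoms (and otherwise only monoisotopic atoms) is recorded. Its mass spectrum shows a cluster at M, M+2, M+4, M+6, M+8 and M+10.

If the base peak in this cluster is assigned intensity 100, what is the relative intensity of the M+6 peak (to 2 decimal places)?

Binomial terms of (0.722 + 0.278)^5: M 0.1962, M+2 0.3777, M+4 0.2909, M+6 0.1120, M+8 0.0216, M+10 0.0017 → M+2 is the base peak.
P(M+2) = C(5,1) × 0.722^4 × 0.278^1 = 5 × 0.27173701 × 0.2780 = 0.377714 (base)
P(M+6) = C(5,3) × 0.722^2 × 0.278^3 = 10 × 0.521284 × 0.02148495 = 0.111998
Relative intensity = 0.111998 / 0.377714 × 100 = 29.65

29.65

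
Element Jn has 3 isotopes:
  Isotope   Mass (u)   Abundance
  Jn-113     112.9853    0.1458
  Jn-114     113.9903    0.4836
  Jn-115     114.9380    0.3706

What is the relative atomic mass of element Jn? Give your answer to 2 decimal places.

114.19 u

Average mass = Σ (abundance × isotope mass) = 0.1458 × 112.9853 + 0.4836 × 113.9903 + 0.3706 × 114.9380
= 16.47326 + 55.12571 + 42.59602 = 114.19499 u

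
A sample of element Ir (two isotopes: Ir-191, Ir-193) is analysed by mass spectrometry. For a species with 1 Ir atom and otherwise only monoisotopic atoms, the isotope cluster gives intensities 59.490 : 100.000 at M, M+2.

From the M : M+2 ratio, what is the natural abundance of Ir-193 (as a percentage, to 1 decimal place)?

Write p for the Ir-191 fraction. I(M+2)/I(M) = [C(1,1)·p^0·(1−p)] / p^1 = 1·(1−p)/p = 100.000/59.490 = 1.6810
(1−p)/p = 1.6810/1 = 1.6810  ⇒  p = 1/(1 + 1.6810) = 0.3730
Ir-191: 37.3%, Ir-193: 62.7%.

62.7%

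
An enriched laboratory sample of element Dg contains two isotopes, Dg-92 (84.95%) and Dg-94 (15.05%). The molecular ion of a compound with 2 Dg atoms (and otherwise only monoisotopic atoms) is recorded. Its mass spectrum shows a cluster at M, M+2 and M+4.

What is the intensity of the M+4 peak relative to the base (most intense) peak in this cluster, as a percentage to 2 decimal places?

(0.8495 + 0.1505)^2 gives M 0.7217, M+2 0.2557, M+4 0.0227; the largest is M.
P(M) = C(2,0) × 0.8495^2 × 0.1505^0 = 1 × 0.72165025 × 1.0000 = 0.721650 (base)
P(M+4) = C(2,2) × 0.8495^0 × 0.1505^2 = 1 × 1.0000 × 0.02265025 = 0.022650
Relative intensity = 0.022650 / 0.721650 × 100 = 3.14

3.14%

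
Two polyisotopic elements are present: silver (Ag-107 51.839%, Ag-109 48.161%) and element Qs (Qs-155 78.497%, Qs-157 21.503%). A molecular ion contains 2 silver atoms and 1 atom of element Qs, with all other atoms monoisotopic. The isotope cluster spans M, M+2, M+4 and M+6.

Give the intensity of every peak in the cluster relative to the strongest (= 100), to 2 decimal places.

Silver pattern (n=2): 0.26872819 : 0.49932362 : 0.23194819
Element Qs pattern (n=1): 0.78497 : 0.21503
Convolve the two distributions (both contribute in 2-u steps):
  M: 0.26872819×0.78497 = 0.210944
  M+2: 0.26872819×0.21503 + 0.49932362×0.78497 = 0.449739
  M+4: 0.49932362×0.21503 + 0.23194819×0.78497 = 0.289442
  M+6: 0.23194819×0.21503 = 0.049876
Scale to base peak (0.449739) = 100: 46.90 : 100.00 : 64.36 : 11.09

46.90 : 100.00 : 64.36 : 11.09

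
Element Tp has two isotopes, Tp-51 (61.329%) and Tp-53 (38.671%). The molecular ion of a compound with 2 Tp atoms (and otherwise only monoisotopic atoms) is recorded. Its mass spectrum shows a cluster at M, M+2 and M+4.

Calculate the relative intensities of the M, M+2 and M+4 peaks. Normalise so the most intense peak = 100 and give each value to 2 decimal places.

79.30 : 100.00 : 31.53

Each Tp atom is independently Tp-51 (p = 0.61329) or Tp-53 (q = 0.38671); the cluster is the binomial expansion (p + q)^2.
P(M) = 0.61329^2 = 0.376125
P(M+2) = 2 × 0.61329^1 × 0.38671^1 = 0.474331
P(M+4) = 0.38671^2 = 0.149545
The M+2 peak is largest (0.474331); scaling to 100 gives 79.30 : 100.00 : 31.53.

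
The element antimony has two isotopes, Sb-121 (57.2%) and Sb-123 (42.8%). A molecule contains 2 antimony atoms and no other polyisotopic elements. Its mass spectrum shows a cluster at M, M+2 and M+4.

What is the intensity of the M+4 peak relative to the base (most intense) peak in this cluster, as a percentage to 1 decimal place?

37.4%

Term probabilities: M 0.3272, M+2 0.4896, M+4 0.1832. Base peak = M+2.
P(M+2) = C(2,1) × 0.572^1 × 0.428^1 = 2 × 0.5720 × 0.4280 = 0.489632 (base)
P(M+4) = C(2,2) × 0.572^0 × 0.428^2 = 1 × 1.0000 × 0.183184 = 0.183184
Relative intensity = 0.183184 / 0.489632 × 100 = 37.4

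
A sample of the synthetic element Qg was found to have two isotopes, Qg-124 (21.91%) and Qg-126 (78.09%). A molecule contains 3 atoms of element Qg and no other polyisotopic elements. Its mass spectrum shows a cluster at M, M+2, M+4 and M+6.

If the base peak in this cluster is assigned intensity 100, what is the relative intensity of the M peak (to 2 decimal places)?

2.21

Binomial terms of (0.2191 + 0.7809)^3: M 0.0105, M+2 0.1125, M+4 0.4008, M+6 0.4762 → M+6 is the base peak.
P(M+6) = C(3,3) × 0.2191^0 × 0.7809^3 = 1 × 1.0000 × 0.47619658 = 0.476197 (base)
P(M) = C(3,0) × 0.2191^3 × 0.7809^0 = 1 × 0.01051785 × 1.0000 = 0.010518
Relative intensity = 0.010518 / 0.476197 × 100 = 2.21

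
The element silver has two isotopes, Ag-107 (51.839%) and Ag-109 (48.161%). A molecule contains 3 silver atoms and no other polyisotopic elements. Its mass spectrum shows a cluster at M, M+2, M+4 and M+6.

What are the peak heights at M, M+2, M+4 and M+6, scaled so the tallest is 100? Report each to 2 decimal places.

35.88 : 100.00 : 92.90 : 28.77

Expanding (0.51839 + 0.48161)^3:
P(M) = 0.51839^3 = 0.139306
P(M+2) = 3 × 0.51839^2 × 0.48161^1 = 0.388267
P(M+4) = 3 × 0.51839^1 × 0.48161^2 = 0.360719
P(M+6) = 0.48161^3 = 0.111709
The M+2 peak is largest (0.388267); scaling to 100 gives 35.88 : 100.00 : 92.90 : 28.77.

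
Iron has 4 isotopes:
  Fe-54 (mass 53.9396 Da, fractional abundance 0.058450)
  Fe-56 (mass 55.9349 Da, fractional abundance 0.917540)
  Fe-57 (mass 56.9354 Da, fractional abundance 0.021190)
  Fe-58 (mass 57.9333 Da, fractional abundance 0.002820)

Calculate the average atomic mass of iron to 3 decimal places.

Average mass = Σ (abundance × isotope mass) = 0.058450 × 53.9396 + 0.917540 × 55.9349 + 0.021190 × 56.9354 + 0.002820 × 57.9333
= 3.15277 + 51.32251 + 1.20646 + 0.16337 = 55.84511 Da

55.845 Da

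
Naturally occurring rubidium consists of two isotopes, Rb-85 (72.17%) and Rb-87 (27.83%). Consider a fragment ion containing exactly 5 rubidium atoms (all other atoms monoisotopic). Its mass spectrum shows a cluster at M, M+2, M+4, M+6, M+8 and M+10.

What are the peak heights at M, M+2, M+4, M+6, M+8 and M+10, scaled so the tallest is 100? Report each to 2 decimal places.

51.86 : 100.00 : 77.12 : 29.74 : 5.73 : 0.44

Expanding (0.7217 + 0.2783)^5:
P(M) = 0.7217^5 = 0.195787
P(M+2) = 5 × 0.7217^4 × 0.2783^1 = 0.377494
P(M+4) = 10 × 0.7217^3 × 0.2783^2 = 0.291136
P(M+6) = 10 × 0.7217^2 × 0.2783^3 = 0.112267
P(M+8) = 5 × 0.7217^1 × 0.2783^4 = 0.021646
P(M+10) = 0.2783^5 = 0.001669
The M+2 peak is largest (0.377494); scaling to 100 gives 51.86 : 100.00 : 77.12 : 29.74 : 5.73 : 0.44.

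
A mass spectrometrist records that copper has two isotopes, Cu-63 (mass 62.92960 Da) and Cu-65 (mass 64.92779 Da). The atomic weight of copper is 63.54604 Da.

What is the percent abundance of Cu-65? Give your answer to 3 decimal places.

30.850%

With x = fraction of Cu-63 (so Cu-65 is 1 − x):
62.92960·x + 64.92779·(1 − x) = 63.54604
(62.92960 − 64.92779)·x = 63.54604 − 64.92779
x = -1.38175 / -1.99819 = 0.69150 → 69.150% Cu-63, 30.850% Cu-65.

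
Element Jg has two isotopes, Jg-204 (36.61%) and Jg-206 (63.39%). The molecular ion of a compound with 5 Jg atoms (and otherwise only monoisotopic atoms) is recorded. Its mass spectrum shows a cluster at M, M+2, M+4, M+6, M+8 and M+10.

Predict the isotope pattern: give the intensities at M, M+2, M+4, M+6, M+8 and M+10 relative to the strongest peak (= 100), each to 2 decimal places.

The 5 Jg atoms are independent, so intensities follow the terms of (0.3661 + 0.6339)^5.
P(M) = 0.3661^5 = 0.006577
P(M+2) = 5 × 0.3661^4 × 0.6339^1 = 0.056936
P(M+4) = 10 × 0.3661^3 × 0.6339^2 = 0.197170
P(M+6) = 10 × 0.3661^2 × 0.6339^3 = 0.341399
P(M+8) = 5 × 0.3661^1 × 0.6339^4 = 0.295565
P(M+10) = 0.6339^5 = 0.102354
The M+6 peak is largest (0.341399); scaling to 100 gives 1.93 : 16.68 : 57.75 : 100.00 : 86.57 : 29.98.

1.93 : 16.68 : 57.75 : 100.00 : 86.57 : 29.98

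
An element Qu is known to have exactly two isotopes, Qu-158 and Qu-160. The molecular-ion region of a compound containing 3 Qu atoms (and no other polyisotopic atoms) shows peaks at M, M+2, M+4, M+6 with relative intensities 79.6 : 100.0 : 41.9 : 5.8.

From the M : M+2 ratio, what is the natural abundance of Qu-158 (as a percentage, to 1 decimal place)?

70.5%

Let p = fractional abundance of Qu-158. I(M+2)/I(M) = [C(3,1)·p^2·(1−p)] / p^3 = 3·(1−p)/p = 100.0/79.6 = 1.2563
(1−p)/p = 1.2563/3 = 0.4188  ⇒  p = 1/(1 + 0.4188) = 0.7048
Qu-158: 70.5%, Qu-160: 29.5%.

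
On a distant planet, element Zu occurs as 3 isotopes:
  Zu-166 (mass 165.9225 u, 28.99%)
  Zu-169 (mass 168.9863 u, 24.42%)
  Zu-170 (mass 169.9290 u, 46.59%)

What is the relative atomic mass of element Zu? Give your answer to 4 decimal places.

Weight each isotope mass by its fractional abundance: 0.2899 × 165.9225 + 0.2442 × 168.9863 + 0.4659 × 169.9290
= 48.10093 + 41.26645 + 79.16992 = 168.53730 u

168.5373 u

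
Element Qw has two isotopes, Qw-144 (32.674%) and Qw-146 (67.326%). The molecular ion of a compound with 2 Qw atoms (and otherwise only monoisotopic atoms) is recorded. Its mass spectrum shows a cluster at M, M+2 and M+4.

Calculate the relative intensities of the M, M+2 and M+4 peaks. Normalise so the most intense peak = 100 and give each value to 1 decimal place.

Expanding (0.32674 + 0.67326)^2:
P(M) = 0.32674^2 = 0.106759
P(M+2) = 2 × 0.32674^1 × 0.67326^1 = 0.439962
P(M+4) = 0.67326^2 = 0.453279
The M+4 peak is largest (0.453279); scaling to 100 gives 23.6 : 97.1 : 100.0.

23.6 : 97.1 : 100.0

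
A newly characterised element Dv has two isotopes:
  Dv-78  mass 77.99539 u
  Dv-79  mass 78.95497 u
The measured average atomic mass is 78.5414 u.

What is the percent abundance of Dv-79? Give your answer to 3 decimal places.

Let x be the fractional abundance of Dv-78; then Dv-79 has abundance 1 − x.
77.99539·x + 78.95497·(1 − x) = 78.5414
(77.99539 − 78.95497)·x = 78.5414 − 78.95497
x = -0.41357 / -0.95958 = 0.43099 → 43.099% Dv-78, 56.901% Dv-79.

56.901%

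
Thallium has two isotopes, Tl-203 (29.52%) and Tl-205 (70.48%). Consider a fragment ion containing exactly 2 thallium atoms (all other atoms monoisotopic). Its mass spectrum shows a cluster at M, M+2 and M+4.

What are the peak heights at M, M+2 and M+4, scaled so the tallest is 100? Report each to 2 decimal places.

The 2 Tl atoms are independent, so intensities follow the terms of (0.2952 + 0.7048)^2.
P(M) = 0.2952^2 = 0.087143
P(M+2) = 2 × 0.2952^1 × 0.7048^1 = 0.416114
P(M+4) = 0.7048^2 = 0.496743
The M+4 peak is largest (0.496743); scaling to 100 gives 17.54 : 83.77 : 100.00.

17.54 : 83.77 : 100.00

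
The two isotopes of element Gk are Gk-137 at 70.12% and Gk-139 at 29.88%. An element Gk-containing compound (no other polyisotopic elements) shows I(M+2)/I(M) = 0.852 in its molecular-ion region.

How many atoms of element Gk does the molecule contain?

With n Gk atoms, P(M+2)/P(M) = C(n,1)·p^(n−1)q / p^n = n·q/p = n · 0.2988/0.7012.
n = 0.852 × 0.7012/0.2988 = 2.00 ≈ 2

2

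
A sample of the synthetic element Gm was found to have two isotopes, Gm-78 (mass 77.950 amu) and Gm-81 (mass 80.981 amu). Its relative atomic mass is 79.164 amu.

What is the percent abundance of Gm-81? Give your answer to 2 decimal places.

40.05%

Let x be the fractional abundance of Gm-78; then Gm-81 has abundance 1 − x.
77.950·x + 80.981·(1 − x) = 79.164
(77.950 − 80.981)·x = 79.164 − 80.981
x = -1.817 / -3.031 = 0.59947 → 59.95% Gm-78, 40.05% Gm-81.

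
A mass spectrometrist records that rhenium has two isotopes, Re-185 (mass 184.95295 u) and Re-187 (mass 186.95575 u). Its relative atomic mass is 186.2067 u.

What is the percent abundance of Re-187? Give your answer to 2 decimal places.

With x = fraction of Re-185 (so Re-187 is 1 − x):
184.95295·x + 186.95575·(1 − x) = 186.2067
(184.95295 − 186.95575)·x = 186.2067 − 186.95575
x = -0.74905 / -2.00280 = 0.37400 → 37.40% Re-185, 62.60% Re-187.

62.60%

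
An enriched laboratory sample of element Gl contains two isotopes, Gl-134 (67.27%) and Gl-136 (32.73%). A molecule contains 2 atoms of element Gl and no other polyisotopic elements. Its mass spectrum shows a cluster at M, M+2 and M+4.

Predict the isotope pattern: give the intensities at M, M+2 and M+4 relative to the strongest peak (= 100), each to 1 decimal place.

Expanding (0.6727 + 0.3273)^2:
P(M) = 0.6727^2 = 0.452525
P(M+2) = 2 × 0.6727^1 × 0.3273^1 = 0.440349
P(M+4) = 0.3273^2 = 0.107125
The M peak is largest (0.452525); scaling to 100 gives 100.0 : 97.3 : 23.7.

100.0 : 97.3 : 23.7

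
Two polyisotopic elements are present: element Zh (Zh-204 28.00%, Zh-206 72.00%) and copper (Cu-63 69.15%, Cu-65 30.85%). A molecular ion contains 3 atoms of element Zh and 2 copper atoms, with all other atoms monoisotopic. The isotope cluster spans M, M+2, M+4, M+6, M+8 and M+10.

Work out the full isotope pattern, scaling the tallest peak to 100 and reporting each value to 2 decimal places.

Element Zh pattern (n=3): 0.021952 : 0.169344 : 0.435456 : 0.373248
Copper pattern (n=2): 0.47817225 : 0.4266555 : 0.09517225
Convolve the two distributions (both contribute in 2-u steps):
  M: 0.021952×0.47817225 = 0.010497
  M+2: 0.021952×0.4266555 + 0.169344×0.47817225 = 0.090342
  M+4: 0.021952×0.09517225 + 0.169344×0.4266555 + 0.435456×0.47817225 = 0.282564
  M+6: 0.169344×0.09517225 + 0.435456×0.4266555 + 0.373248×0.47817225 = 0.380383
  M+8: 0.435456×0.09517225 + 0.373248×0.4266555 = 0.200692
  M+10: 0.373248×0.09517225 = 0.035523
Scale to base peak (0.380383) = 100: 2.76 : 23.75 : 74.28 : 100.00 : 52.76 : 9.34

2.76 : 23.75 : 74.28 : 100.00 : 52.76 : 9.34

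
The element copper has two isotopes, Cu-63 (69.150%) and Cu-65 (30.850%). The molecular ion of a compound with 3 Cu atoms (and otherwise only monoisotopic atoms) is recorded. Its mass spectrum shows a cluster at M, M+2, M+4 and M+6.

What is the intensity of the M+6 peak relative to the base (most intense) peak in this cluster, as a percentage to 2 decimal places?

Binomial terms of (0.69150 + 0.30850)^3: M 0.3307, M+2 0.4425, M+4 0.1974, M+6 0.0294 → M+2 is the base peak.
P(M+2) = C(3,1) × 0.69150^2 × 0.30850^1 = 3 × 0.47817225 × 0.3085 = 0.442548 (base)
P(M+6) = C(3,3) × 0.69150^0 × 0.30850^3 = 1 × 1.0000 × 0.02936064 = 0.029361
Relative intensity = 0.029361 / 0.442548 × 100 = 6.63

6.63%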